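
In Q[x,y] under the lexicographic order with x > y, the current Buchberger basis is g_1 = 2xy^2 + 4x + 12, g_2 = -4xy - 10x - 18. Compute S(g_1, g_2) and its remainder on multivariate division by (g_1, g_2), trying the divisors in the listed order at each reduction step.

lcm(LM(g_1), LM(g_2)) = xy^2.
S = (lcm/LT(g_1))·g_1 − (lcm/LT(g_2))·g_2 = -5/2xy + 2x - 9/2y + 6.
Reduce S modulo (g_1, g_2) in that order:
  leading term xy: subtract (5/8)·g_2 from -5/2xy + 2x - 9/2y + 6 → 33/4x - 9/2y + 69/4
  leading term x: no divisor's leading term divides it; move 33/4x to the remainder.
  leading term y: no divisor's leading term divides it; move -9/2y to the remainder.
  leading term 1: no divisor's leading term divides it; move 69/4 to the remainder.
The remainder 33/4x - 9/2y + 69/4 is nonzero, so it would be added as the next basis element.
An S-polynomial is built so that the two leading terms cancel; whether anything survives reduction is exactly the Gröbner-basis criterion.

S(g_1, g_2) = -5/2xy + 2x - 9/2y + 6; remainder on division = 33/4x - 9/2y + 69/4.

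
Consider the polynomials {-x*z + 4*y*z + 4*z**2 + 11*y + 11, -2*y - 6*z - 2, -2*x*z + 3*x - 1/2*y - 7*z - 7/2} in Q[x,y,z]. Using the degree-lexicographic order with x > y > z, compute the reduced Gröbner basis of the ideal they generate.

G = {x**2 + 48*x - 30*z - 49, x*z - 3/2*x + 11/4*z + 3/2, z**2 + 3/16*x + 137/32*z - 3/16, y + 3*z + 1}

f_1 = -x*z + 4*y*z + 4*z**2 + 11*y + 11, LT = x*z.
f_2 = -2*y - 6*z - 2, LT = y.
f_3 = -2*x*z + 3*x - 1/2*y - 7*z - 7/2, LT = x*z.

S(f_1,f_3): lcm = x*z. S = -4*y*z - 4*z**2 + 3/2*x - 45/4*y - 7/2*z - 51/4.
  leading term y*z: subtract (2*z)·f_2 from -4*y*z - 4*z**2 + 3/2*x - 45/4*y - 7/2*z - 51/4 → 8*z**2 + 3/2*x - 45/4*y + 1/2*z - 51/4
  leading term z**2: no divisor's leading term divides it; move 8*z**2 to the remainder.
  leading term x: no divisor's leading term divides it; move 3/2*x to the remainder.
  leading term y: subtract (45/8)·f_2 from -45/4*y + 1/2*z - 51/4 → 137/4*z - 3/2
  leading term z: no divisor's leading term divides it; move 137/4*z to the remainder.
  leading term 1: no divisor's leading term divides it; move -3/2 to the remainder.
  remainder 8*z**2 + 3/2*x + 137/4*z - 3/2 ≠ 0; add g_4 = 8*z**2 + 3/2*x + 137/4*z - 3/2 to the basis.

S(f_1,g_4): lcm = x*z**2. S = -4*y*z**2 - 4*z**3 - 3/16*x**2 - 137/32*x*z - 11*y*z + 3/16*x - 11*z.
  leading term y*z**2: subtract (2*z**2)·f_2 from -4*y*z**2 - 4*z**3 - 3/16*x**2 - 137/32*x*z - 11*y*z + 3/16*x - 11*z → 8*z**3 - 3/16*x**2 - 137/32*x*z - 11*y*z + 4*z**2 + 3/16*x - 11*z
  leading term z**3: subtract (z)·g_4 from 8*z**3 - 3/16*x**2 - 137/32*x*z - 11*y*z + 4*z**2 + 3/16*x - 11*z → -3/16*x**2 - 185/32*x*z - 11*y*z - 121/4*z**2 + 3/16*x - 19/2*z
  leading term x**2: no divisor's leading term divides it; move -3/16*x**2 to the remainder.
  leading term x*z: subtract (185/32)·f_1 from -185/32*x*z - 11*y*z - 121/4*z**2 + 3/16*x - 19/2*z → -273/8*y*z - 427/8*z**2 + 3/16*x - 2035/32*y - 19/2*z - 2035/32
  leading term y*z: subtract (273/16*z)·f_2 from -273/8*y*z - 427/8*z**2 + 3/16*x - 2035/32*y - 19/2*z - 2035/32 → 49*z**2 + 3/16*x - 2035/32*y + 197/8*z - 2035/32
  leading term z**2: subtract (49/8)·g_4 from 49*z**2 + 3/16*x - 2035/32*y + 197/8*z - 2035/32 → -9*x - 2035/32*y - 5925/32*z - 1741/32
  leading term x: no divisor's leading term divides it; move -9*x to the remainder.
  leading term y: subtract (2035/64)·f_2 from -2035/32*y - 5925/32*z - 1741/32 → 45/8*z + 147/16
  leading term z: no divisor's leading term divides it; move 45/8*z to the remainder.
  leading term 1: no divisor's leading term divides it; move 147/16 to the remainder.
  remainder -3/16*x**2 - 9*x + 45/8*z + 147/16 ≠ 0; add g_5 = -3/16*x**2 - 9*x + 45/8*z + 147/16 to the basis.

The other S-polynomials (S(f_1,f_2), S(f_2,f_3), S(f_2,g_4), S(f_3,g_4), S(f_1,g_5), S(f_2,g_5), S(f_3,g_5), S(g_4,g_5)) all reduce to 0 modulo the current basis, so we have a Gröbner basis.
Inter-reduce: drop elements whose leading term is divisible by another's, tail-reduce, and make monic.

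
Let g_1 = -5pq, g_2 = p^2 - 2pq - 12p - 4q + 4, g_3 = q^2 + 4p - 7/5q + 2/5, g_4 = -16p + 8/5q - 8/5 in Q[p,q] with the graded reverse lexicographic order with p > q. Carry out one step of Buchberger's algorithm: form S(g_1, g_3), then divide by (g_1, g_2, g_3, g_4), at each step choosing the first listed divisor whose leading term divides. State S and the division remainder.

lcm(LM(g_1), LM(g_3)) = pq^2.
S = (lcm/LT(g_1))·g_1 − (lcm/LT(g_3))·g_3 = -4p^2 + 7/5pq - 2/5p.
Reduce S modulo (g_1, g_2, g_3, g_4) in that order:
  leading term p^2: subtract (-4)·g_2 from -4p^2 + 7/5pq - 2/5p → -33/5pq - 242/5p - 16q + 16
  leading term pq: subtract (33/25)·g_1 from -33/5pq - 242/5p - 16q + 16 → -242/5p - 16q + 16
  leading term p: subtract (121/40)·g_4 from -242/5p - 16q + 16 → -521/25q + 521/25
  leading term q: no divisor's leading term divides it; move -521/25q to the remainder.
  leading term 1: no divisor's leading term divides it; move 521/25 to the remainder.
The remainder -521/25q + 521/25 is nonzero, so it would be added as the next basis element.

S(g_1, g_3) = -4p^2 + 7/5pq - 2/5p; remainder on division = -521/25q + 521/25.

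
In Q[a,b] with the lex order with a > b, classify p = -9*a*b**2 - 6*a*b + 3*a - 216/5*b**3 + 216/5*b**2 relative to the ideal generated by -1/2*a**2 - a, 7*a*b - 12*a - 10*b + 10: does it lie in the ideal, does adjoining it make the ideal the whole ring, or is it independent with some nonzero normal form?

First compute the reduced Gröbner basis of I by Buchberger's algorithm.
f_1 = -1/2*a**2 - a, LT = a**2.
f_2 = 7*a*b - 12*a - 10*b + 10, LT = a*b.

S(f_1,f_2): lcm = a**2*b. S = 12/7*a**2 + 24/7*a*b - 10/7*a.
  leading term a**2: subtract (-24/7)·f_1 from 12/7*a**2 + 24/7*a*b - 10/7*a → 24/7*a*b - 34/7*a
  leading term a*b: subtract (24/49)·f_2 from 24/7*a*b - 34/7*a → 50/49*a + 240/49*b - 240/49
  leading term a: no divisor's leading term divides it; move 50/49*a to the remainder.
  leading term b: no divisor's leading term divides it; move 240/49*b to the remainder.
  leading term 1: no divisor's leading term divides it; move -240/49 to the remainder.
  remainder 50/49*a + 240/49*b - 240/49 ≠ 0; add h_3 = 50/49*a + 240/49*b - 240/49 to the basis.

S(f_2,h_3): lcm = a*b. S = -12/7*a - 24/5*b**2 + 118/35*b + 10/7.
  leading term a: subtract (-42/25)·h_3 from -12/7*a - 24/5*b**2 + 118/35*b + 10/7 → -24/5*b**2 + 58/5*b - 34/5
  leading term b**2: no divisor's leading term divides it; move -24/5*b**2 to the remainder.
  leading term b: no divisor's leading term divides it; move 58/5*b to the remainder.
  leading term 1: no divisor's leading term divides it; move -34/5 to the remainder.
  remainder -24/5*b**2 + 58/5*b - 34/5 ≠ 0; add h_4 = -24/5*b**2 + 58/5*b - 34/5 to the basis.

The other S-polynomials (S(f_1,h_3), S(f_1,h_4), S(f_2,h_4), S(h_3,h_4)) all reduce to 0 modulo the current basis, so we have a Gröbner basis.
Inter-reduce: drop elements whose leading term is divisible by another's, tail-reduce, and make monic.
Reduced Gröbner basis: {a + 24/5*b - 24/5, b**2 - 29/12*b + 17/12}.
Label its elements g_1 = a + 24/5*b - 24/5, g_2 = b**2 - 29/12*b + 17/12.

Reduce p = -9*a*b**2 - 6*a*b + 3*a - 216/5*b**3 + 216/5*b**2 modulo G:
  leading term a*b**2: subtract (-9*b**2)·g_1 from -9*a*b**2 - 6*a*b + 3*a - 216/5*b**3 + 216/5*b**2 → -6*a*b + 3*a
  leading term a*b: subtract (-6*b)·g_1 from -6*a*b + 3*a → 3*a + 144/5*b**2 - 144/5*b
  leading term a: subtract (3)·g_1 from 3*a + 144/5*b**2 - 144/5*b → 144/5*b**2 - 216/5*b + 72/5
  leading term b**2: subtract (144/5)·g_2 from 144/5*b**2 - 216/5*b + 72/5 → 132/5*b - 132/5
  leading term b: no divisor's leading term divides it; move 132/5*b to the remainder.
  leading term 1: no divisor's leading term divides it; move -132/5 to the remainder.
  normal form = 132/5*b - 132/5.
The normal form is nonzero, so p ∉ I. Since p minus its normal form lies in I, I + (p) = I + (r) where r = 132/5*b - 132/5; decide whether this ideal is the whole ring.
Run Buchberger on G together with r (pairs among the g_i already reduce to 0 since G is a Gröbner basis):
g_1 = a + 24/5*b - 24/5, LT = a.
g_2 = b**2 - 29/12*b + 17/12, LT = b**2.
r = 132/5*b - 132/5, LT = b.

The S-polynomials (S(g_1,g_2), S(g_1,r), S(g_2,r)) all reduce to 0 modulo the current basis, so we have a Gröbner basis.
Inter-reduce: drop elements whose leading term is divisible by another's, tail-reduce, and make monic.
Reduced Gröbner basis: {a, b - 1}.
The reduced Gröbner basis of I + (p) is {a, b - 1} ≠ {1}, a proper ideal, so the enlarged system stays consistent: p is independent of I, with normal form 132/5*b - 132/5.

-9*a*b**2 - 6*a*b + 3*a - 216/5*b**3 + 216/5*b**2 is independent of I; its normal form modulo I is 132/5*b - 132/5.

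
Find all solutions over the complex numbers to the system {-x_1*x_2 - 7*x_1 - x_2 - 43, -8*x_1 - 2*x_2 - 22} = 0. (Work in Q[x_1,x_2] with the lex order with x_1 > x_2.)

{(2, -19), (-4, 5)}

Compute a lex Gröbner basis by Buchberger's algorithm.
f_1 = -x_1*x_2 - 7*x_1 - x_2 - 43, LT = x_1*x_2.
f_2 = -8*x_1 - 2*x_2 - 22, LT = x_1.

S(f_1,f_2): lcm = x_1*x_2. S = 7*x_1 - 1/4*x_2**2 - 7/4*x_2 + 43.
  leading term x_1: subtract (-7/8)·f_2 from 7*x_1 - 1/4*x_2**2 - 7/4*x_2 + 43 → -1/4*x_2**2 - 7/2*x_2 + 95/4
  leading term x_2**2: no divisor's leading term divides it; move -1/4*x_2**2 to the remainder.
  leading term x_2: no divisor's leading term divides it; move -7/2*x_2 to the remainder.
  leading term 1: no divisor's leading term divides it; move 95/4 to the remainder.
  remainder -1/4*x_2**2 - 7/2*x_2 + 95/4 ≠ 0; add h_3 = -1/4*x_2**2 - 7/2*x_2 + 95/4 to the basis.

The other S-polynomials (S(f_1,h_3), S(f_2,h_3)) all reduce to 0 modulo the current basis, so we have a Gröbner basis.
Inter-reduce: drop elements whose leading term is divisible by another's, tail-reduce, and make monic.
Reduced Gröbner basis: {x_1 + 1/4*x_2 + 11/4, x_2**2 + 14*x_2 - 95}.

Elimination: the polynomial x_2**2 + 14*x_2 - 95 lies in the elimination ideal for x_2, so x_2 ∈ {-19, 5}. For each such x_2, the remaining basis elements (now univariate) give the rest of the solution.
  x_2 = -19: the earlier basis element becomes x_1 - 2 = 0, giving x_1 = 2 — point (2, -19).
  x_2 = 5: the earlier basis element becomes x_1 + 4 = 0, giving x_1 = -4 — point (-4, 5).
Check: every point annihilates each of the original generators.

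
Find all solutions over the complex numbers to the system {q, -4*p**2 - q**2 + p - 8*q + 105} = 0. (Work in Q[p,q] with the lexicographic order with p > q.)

{(-5, 0), (21/4, 0)}

Compute a lex Gröbner basis by Buchberger's algorithm.
f_1 = q, LT = q.
f_2 = -4*p**2 + p - q**2 - 8*q + 105, LT = p**2.

The S-polynomials (S(f_1,f_2)) all reduce to 0 modulo the current basis, so we have a Gröbner basis.
Inter-reduce: drop elements whose leading term is divisible by another's, tail-reduce, and make monic.
Reduced Gröbner basis: {p**2 - 1/4*p - 105/4, q}.

From the last basis element, q = 0, so q takes values in {0}. Each choice, substituted upward through the basis, yields the corresponding point(s) of the solution set.
  q = 0: the earlier basis element becomes p**2 - 1/4*p - 105/4 = 0, giving p = -5, 21/4 — points (-5, 0), (21/4, 0).
This is the nonlinear analogue of row-reducing a linear system.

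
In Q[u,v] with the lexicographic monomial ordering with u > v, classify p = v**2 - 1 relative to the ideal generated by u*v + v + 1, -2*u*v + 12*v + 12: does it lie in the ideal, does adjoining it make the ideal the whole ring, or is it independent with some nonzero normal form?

First compute the reduced Gröbner basis of I by Buchberger's algorithm.
f_1 = u*v + v + 1, LT = u*v.
f_2 = -2*u*v + 12*v + 12, LT = u*v.

S(f_1,f_2): lcm = u*v. S = 7*v + 7.
  leading term v: no divisor's leading term divides it; move 7*v to the remainder.
  leading term 1: no divisor's leading term divides it; move 7 to the remainder.
  remainder 7*v + 7 ≠ 0; add h_3 = 7*v + 7 to the basis.

S(f_1,h_3): lcm = u*v. S = -u + v + 1.
  leading term u: no divisor's leading term divides it; move -u to the remainder.
  leading term v: subtract (1/7)·h_3 from v + 1 → 0
  remainder -u ≠ 0; add h_4 = -u to the basis.

The other S-polynomials (S(f_2,h_3), S(f_1,h_4), S(f_2,h_4), S(h_3,h_4)) all reduce to 0 modulo the current basis, so we have a Gröbner basis.
Inter-reduce: drop elements whose leading term is divisible by another's, tail-reduce, and make monic.
Reduced Gröbner basis: {u, v + 1}.
Label its elements g_1 = u, g_2 = v + 1.

Reduce p = v**2 - 1 modulo G:
  leading term v**2: subtract (v)·g_2 from v**2 - 1 → -v - 1
  leading term v: subtract (-1)·g_2 from -v - 1 → 0
  normal form = 0.
Since the normal form is 0, p ∈ I.

v**2 - 1 lies in I (it reduces to 0).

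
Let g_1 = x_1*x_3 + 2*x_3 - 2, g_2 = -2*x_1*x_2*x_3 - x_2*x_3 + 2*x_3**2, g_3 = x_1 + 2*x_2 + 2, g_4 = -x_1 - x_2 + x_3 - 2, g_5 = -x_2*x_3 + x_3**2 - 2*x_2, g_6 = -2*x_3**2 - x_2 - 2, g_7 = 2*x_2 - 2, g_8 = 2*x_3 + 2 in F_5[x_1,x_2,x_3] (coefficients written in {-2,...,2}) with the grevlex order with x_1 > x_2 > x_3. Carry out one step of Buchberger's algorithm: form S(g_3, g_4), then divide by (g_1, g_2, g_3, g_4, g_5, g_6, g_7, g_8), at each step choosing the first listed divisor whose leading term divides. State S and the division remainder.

lcm(LM(g_3), LM(g_4)) = x_1.
S = (lcm/LT(g_3))·g_3 − (lcm/LT(g_4))·g_4 = x_2 + x_3.
Reduce S modulo (g_1, g_2, g_3, g_4, g_5, g_6, g_7, g_8) in that order:
  leading term x_2: subtract (-2)·g_7 from x_2 + x_3 → x_3 + 1
  leading term x_3: subtract (-2)·g_8 from x_3 + 1 → 0
The remainder is 0, so this S-polynomial contributes no new basis element.
This is the inner loop of Buchberger's algorithm — each nonzero remainder becomes a new basis element.

S(g_3, g_4) = x_2 + x_3; remainder on division = 0.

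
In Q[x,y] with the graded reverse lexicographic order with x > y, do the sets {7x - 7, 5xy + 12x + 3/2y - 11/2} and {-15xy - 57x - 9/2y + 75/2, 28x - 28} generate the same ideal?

Yes, the ideals are equal.

Since reduced Gröbner bases are canonical representatives of ideals under a given ordering, it suffices to compute and compare them.
Buchberger on the first generating set:
f_1 = 7x - 7, LT = x.
f_2 = 5xy + 12x + 3/2y - 11/2, LT = xy.

S(f_1,f_2): lcm = xy. S = -12/5x - 13/10y + 11/10.
  leading term x: subtract (-12/35)·f_1 from -12/5x - 13/10y + 11/10 → -13/10y - 13/10
  leading term y: no divisor's leading term divides it; move -13/10y to the remainder.
  leading term 1: no divisor's leading term divides it; move -13/10 to the remainder.
  remainder -13/10y - 13/10 ≠ 0; add g_3 = -13/10y - 13/10 to the basis.

The other S-polynomials (S(f_1,g_3), S(f_2,g_3)) all reduce to 0 modulo the current basis, so we have a Gröbner basis.
Inter-reduce: drop elements whose leading term is divisible by another's, tail-reduce, and make monic.
Reduced Gröbner basis: {x - 1, y + 1}.

Buchberger on the second generating set:
h_1 = -15xy - 57x - 9/2y + 75/2, LT = xy.
h_2 = 28x - 28, LT = x.

S(h_1,h_2): lcm = xy. S = 19/5x + 13/10y - 5/2.
  leading term x: subtract (19/140)·h_2 from 19/5x + 13/10y - 5/2 → 13/10y + 13/10
  leading term y: no divisor's leading term divides it; move 13/10y to the remainder.
  leading term 1: no divisor's leading term divides it; move 13/10 to the remainder.
  remainder 13/10y + 13/10 ≠ 0; add k_3 = 13/10y + 13/10 to the basis.

The other S-polynomials (S(h_1,k_3), S(h_2,k_3)) all reduce to 0 modulo the current basis, so we have a Gröbner basis.
Inter-reduce: drop elements whose leading term is divisible by another's, tail-reduce, and make monic.
Reduced Gröbner basis: {x - 1, y + 1}.

Same reduced basis, so the two generating sets span the same ideal.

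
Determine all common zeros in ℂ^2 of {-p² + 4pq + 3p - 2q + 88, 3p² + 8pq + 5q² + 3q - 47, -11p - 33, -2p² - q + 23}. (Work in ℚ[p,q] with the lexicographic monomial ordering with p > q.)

Compute a lex Gröbner basis by Buchberger's algorithm.
f_1 = -p² + 4pq + 3p - 2q + 88, LT = p².
f_2 = 3p² + 8pq + 5q² + 3q - 47, LT = p².
f_3 = -11p - 33, LT = p.
f_4 = -2p² - q + 23, LT = p².

S(f_1,f_2): lcm = p². S = -20/3pq - 3p - 5/3q² + q - 217/3.
  leading term pq: subtract (20/33q)·f_3 from -20/3pq - 3p - 5/3q² + q - 217/3 → -3p - 5/3q² + 21q - 217/3
  leading term p: subtract (3/11)·f_3 from -3p - 5/3q² + 21q - 217/3 → -5/3q² + 21q - 190/3
  leading term q²: no divisor's leading term divides it; move -5/3q² to the remainder.
  leading term q: no divisor's leading term divides it; move 21q to the remainder.
  leading term 1: no divisor's leading term divides it; move -190/3 to the remainder.
  remainder -5/3q² + 21q - 190/3 ≠ 0; add h_5 = -5/3q² + 21q - 190/3 to the basis.

S(f_1,f_3): lcm = p². S = -4pq - 6p + 2q - 88.
  leading term pq: subtract (4/11q)·f_3 from -4pq - 6p + 2q - 88 → -6p + 14q - 88
  leading term p: subtract (6/11)·f_3 from -6p + 14q - 88 → 14q - 70
  leading term q: no divisor's leading term divides it; move 14q to the remainder.
  leading term 1: no divisor's leading term divides it; move -70 to the remainder.
  remainder 14q - 70 ≠ 0; add h_6 = 14q - 70 to the basis.

The other S-polynomials (S(f_1,f_4), S(f_2,f_3), S(f_2,f_4), S(f_3,f_4), S(f_1,h_5), S(f_2,h_5), S(f_3,h_5), S(f_4,h_5), S(f_1,h_6), S(f_2,h_6), S(f_3,h_6), S(f_4,h_6), S(h_5,h_6)) all reduce to 0 modulo the current basis, so we have a Gröbner basis.
Inter-reduce: drop elements whose leading term is divisible by another's, tail-reduce, and make monic.
Reduced Gröbner basis: {p + 3, q - 5}.

A lex Gröbner basis eliminates variables successively. Here q - 5 depends only on q, with roots {5}; lifting each root through the earlier basis elements recovers the full solutions.
  q = 5: the earlier basis element becomes p + 3 = 0, giving p = -3 — point (-3, 5).
Zero-dimensionality of the ideal guarantees finitely many solutions over ℂ.

{(-3, 5)}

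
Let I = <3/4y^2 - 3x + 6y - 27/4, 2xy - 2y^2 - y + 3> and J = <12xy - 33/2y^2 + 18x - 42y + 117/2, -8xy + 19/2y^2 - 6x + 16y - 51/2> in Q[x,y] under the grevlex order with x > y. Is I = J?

Equality of ideals is decidable: compute both reduced Gröbner bases (unique for the ordering) and check whether they agree.
Buchberger on the first generating set:
f_1 = 3/4y^2 - 3x + 6y - 27/4, LT = y^2.
f_2 = 2xy - 2y^2 - y + 3, LT = xy.

S(f_1,f_2): lcm = xy^2. S = y^3 - 4x^2 + 8xy + 1/2y^2 - 9x - 3/2y.
  reduce S modulo (f_1, f_2):
  remainder -4x^2 + 9x - 45/2y + 45/2 ≠ 0; add g_3 = -4x^2 + 9x - 45/2y + 45/2 to the basis.

The other S-polynomials (S(f_1,g_3), S(f_2,g_3)) all reduce to 0 modulo the current basis, so we have a Gröbner basis.
Inter-reduce: drop elements whose leading term is divisible by another's, tail-reduce, and make monic.
Reduced Gröbner basis: {x^2 - 9/4x + 45/8y - 45/8, xy - 4x + 15/2y - 15/2, y^2 - 4x + 8y - 9}.

Buchberger on the second generating set:
h_1 = 12xy - 33/2y^2 + 18x - 42y + 117/2, LT = xy.
h_2 = -8xy + 19/2y^2 - 6x + 16y - 51/2, LT = xy.

S(h_1,h_2): lcm = xy. S = -3/16y^2 + 3/4x - 3/2y + 27/16.
  reduce S modulo (h_1, h_2):
  remainder -3/16y^2 + 3/4x - 3/2y + 27/16 ≠ 0; add k_3 = -3/16y^2 + 3/4x - 3/2y + 27/16 to the basis.

S(h_1,k_3): lcm = xy^2. S = -11/8y^3 + 4x^2 - 13/2xy - 7/2y^2 + 9x + 39/8y.
  reduce S modulo (h_1, h_2, k_3):
  remainder 4x^2 - 9x + 45/2y - 45/2 ≠ 0; add k_4 = 4x^2 - 9x + 45/2y - 45/2 to the basis.

The other S-polynomials (S(h_2,k_3), S(h_1,k_4), S(h_2,k_4), S(k_3,k_4)) all reduce to 0 modulo the current basis, so we have a Gröbner basis.
Inter-reduce: drop elements whose leading term is divisible by another's, tail-reduce, and make monic.
Reduced Gröbner basis: {x^2 - 9/4x + 45/8y - 45/8, xy - 4x + 15/2y - 15/2, y^2 - 4x + 8y - 9}.

These coincide, so the ideals are equal.
The same test decides containment: I ⊆ J iff every generator of I reduces to 0 modulo a Gröbner basis of J.

Yes, the ideals are equal.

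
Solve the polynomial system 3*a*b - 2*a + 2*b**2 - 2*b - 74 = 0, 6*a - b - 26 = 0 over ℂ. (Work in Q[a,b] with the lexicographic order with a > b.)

Compute a lex Gröbner basis by Buchberger's algorithm.
f_1 = 3*a*b - 2*a + 2*b**2 - 2*b - 74, LT = a*b.
f_2 = 6*a - b - 26, LT = a.

S(f_1,f_2): lcm = a*b. S = -2/3*a + 5/6*b**2 + 11/3*b - 74/3.
  reduce S modulo (f_1, f_2):
  remainder 5/6*b**2 + 32/9*b - 248/9 ≠ 0; add h_3 = 5/6*b**2 + 32/9*b - 248/9 to the basis.

The other S-polynomials (S(f_1,h_3), S(f_2,h_3)) all reduce to 0 modulo the current basis, so we have a Gröbner basis.
Inter-reduce: drop elements whose leading term is divisible by another's, tail-reduce, and make monic.
Reduced Gröbner basis: {a - 1/6*b - 13/3, b**2 + 64/15*b - 496/15}.

From the last basis element, b**2 + 64/15*b - 496/15 = 0, so b takes values in {-124/15, 4}. Each choice, substituted upward through the basis, yields the corresponding point(s) of the solution set.
  b = -124/15: the earlier basis element becomes a - 133/45 = 0, giving a = 133/45 — point (133/45, -124/15).
  b = 4: the earlier basis element becomes a - 5 = 0, giving a = 5 — point (5, 4).

{(133/45, -124/15), (5, 4)}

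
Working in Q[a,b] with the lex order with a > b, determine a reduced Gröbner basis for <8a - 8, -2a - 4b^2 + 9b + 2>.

f_1 = 8a - 8, LT = a.
f_2 = -2a - 4b^2 + 9b + 2, LT = a.

S(f_1,f_2): lcm = a. S = -2b^2 + 9/2b.
  reduce S modulo (f_1, f_2):
  remainder -2b^2 + 9/2b ≠ 0; add g_3 = -2b^2 + 9/2b to the basis.

The other S-polynomials (S(f_1,g_3), S(f_2,g_3)) all reduce to 0 modulo the current basis, so we have a Gröbner basis.
Inter-reduce: drop elements whose leading term is divisible by another's, tail-reduce, and make monic.

G = {a - 1, b^2 - 9/4b}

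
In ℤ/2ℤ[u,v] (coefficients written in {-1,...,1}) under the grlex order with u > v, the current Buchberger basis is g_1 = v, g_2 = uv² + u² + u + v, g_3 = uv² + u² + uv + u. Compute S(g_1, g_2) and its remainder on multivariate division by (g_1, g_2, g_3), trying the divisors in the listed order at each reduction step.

lcm(LM(g_1), LM(g_2)) = uv².
S = (lcm/LT(g_1))·g_1 − (lcm/LT(g_2))·g_2 = u² + u + v.
Reduce S modulo (g_1, g_2, g_3) in that order:
  leading term u²: no divisor's leading term divides it; move u² to the remainder.
  leading term u: no divisor's leading term divides it; move u to the remainder.
  leading term v: subtract (1)·g_1 from v → 0
The remainder u² + u is nonzero, so it would be added as the next basis element.

S(g_1, g_2) = u² + u + v; remainder on division = u² + u.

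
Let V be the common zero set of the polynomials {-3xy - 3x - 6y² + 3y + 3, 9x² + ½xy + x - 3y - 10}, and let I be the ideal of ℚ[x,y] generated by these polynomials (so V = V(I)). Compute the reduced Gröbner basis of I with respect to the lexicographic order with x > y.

f_1 = -3xy - 3x - 6y² + 3y + 3, LT = xy.
f_2 = 9x² + ½xy + x - 3y - 10, LT = x².

S(f_1,f_2): lcm = x²y. S = x² + 35/18xy² - 10/9xy - x + ⅓y² + 10/9y.
  leading term x²: subtract (1/9)·f_2 from x² + 35/18xy² - 10/9xy - x + ⅓y² + 10/9y → 35/18xy² - 7/6xy - 10/9x + ⅓y² + 13/9y + 10/9
  leading term xy²: subtract (-35/54y)·f_1 from 35/18xy² - 7/6xy - 10/9x + ⅓y² + 13/9y + 10/9 → -28/9xy - 10/9x - 35/9y³ + 41/18y² + 61/18y + 10/9
  leading term xy: subtract (28/27)·f_1 from -28/9xy - 10/9x - 35/9y³ + 41/18y² + 61/18y + 10/9 → 2x - 35/9y³ + 17/2y² + 5/18y - 2
  leading term x: no divisor's leading term divides it; move 2x to the remainder.
  leading term y³: no divisor's leading term divides it; move -35/9y³ to the remainder.
  leading term y²: no divisor's leading term divides it; move 17/2y² to the remainder.
  leading term y: no divisor's leading term divides it; move 5/18y to the remainder.
  leading term 1: no divisor's leading term divides it; move -2 to the remainder.
  remainder 2x - 35/9y³ + 17/2y² + 5/18y - 2 ≠ 0; add g_3 = 2x - 35/9y³ + 17/2y² + 5/18y - 2 to the basis.

S(f_1,g_3): lcm = xy. S = x + 35/18y⁴ - 17/4y³ + 67/36y² - 1.
  leading term x: subtract (½)·g_3 from x + 35/18y⁴ - 17/4y³ + 67/36y² - 1 → 35/18y⁴ - 83/36y³ - 43/18y² - 5/36y
  leading term y⁴: no divisor's leading term divides it; move 35/18y⁴ to the remainder.
  leading term y³: no divisor's leading term divides it; move -83/36y³ to the remainder.
  leading term y²: no divisor's leading term divides it; move -43/18y² to the remainder.
  leading term y: no divisor's leading term divides it; move -5/36y to the remainder.
  remainder 35/18y⁴ - 83/36y³ - 43/18y² - 5/36y ≠ 0; add g_4 = 35/18y⁴ - 83/36y³ - 43/18y² - 5/36y to the basis.

The other S-polynomials (S(f_2,g_3), S(f_1,g_4), S(f_2,g_4), S(g_3,g_4)) all reduce to 0 modulo the current basis, so we have a Gröbner basis.
Inter-reduce: drop elements whose leading term is divisible by another's, tail-reduce, and make monic.

G = {x - 35/18y³ + 17/4y² + 5/36y - 1, y⁴ - 83/70y³ - 43/35y² - 1/14y}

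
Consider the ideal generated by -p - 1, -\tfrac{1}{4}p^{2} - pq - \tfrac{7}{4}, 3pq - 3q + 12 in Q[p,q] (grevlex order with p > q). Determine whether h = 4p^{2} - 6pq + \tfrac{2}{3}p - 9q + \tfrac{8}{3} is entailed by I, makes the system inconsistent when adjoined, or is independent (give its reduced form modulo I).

First compute the reduced Gröbner basis of I by Buchberger's algorithm.
f_1 = -p - 1, LT = p.
f_2 = -\tfrac{1}{4}p^{2} - pq - \tfrac{7}{4}, LT = p^{2}.
f_3 = 3pq - 3q + 12, LT = pq.

S(f_1,f_2): lcm = p^{2}. S = -4pq + p - 7.
  leading term pq: subtract (4q)·f_1 from -4pq + p - 7 → p + 4q - 7
  leading term p: subtract (-1)·f_1 from p + 4q - 7 → 4q - 8
  leading term q: no divisor's leading term divides it; move 4q to the remainder.
  leading term 1: no divisor's leading term divides it; move -8 to the remainder.
  remainder 4q - 8 ≠ 0; add k_4 = 4q - 8 to the basis.

The other S-polynomials (S(f_1,f_3), S(f_2,f_3), S(f_1,k_4), S(f_2,k_4), S(f_3,k_4)) all reduce to 0 modulo the current basis, so we have a Gröbner basis.
Inter-reduce: drop elements whose leading term is divisible by another's, tail-reduce, and make monic.
Reduced Gröbner basis: {p + 1, q - 2}.
Label its elements g_1 = p + 1, g_2 = q - 2.

Reduce h = 4p^{2} - 6pq + \tfrac{2}{3}p - 9q + \tfrac{8}{3} modulo G:
  leading term p^{2}: subtract (4p)·g_1 from 4p^{2} - 6pq + \tfrac{2}{3}p - 9q + \tfrac{8}{3} → -6pq - \tfrac{10}{3}p - 9q + \tfrac{8}{3}
  leading term pq: subtract (-6q)·g_1 from -6pq - \tfrac{10}{3}p - 9q + \tfrac{8}{3} → -\tfrac{10}{3}p - 3q + \tfrac{8}{3}
  leading term p: subtract (-\tfrac{10}{3})·g_1 from -\tfrac{10}{3}p - 3q + \tfrac{8}{3} → -3q + 6
  leading term q: subtract (-3)·g_2 from -3q + 6 → 0
  normal form = 0.
Since the normal form is 0, h ∈ I.

4p^{2} - 6pq + \tfrac{2}{3}p - 9q + \tfrac{8}{3} lies in I (it reduces to 0).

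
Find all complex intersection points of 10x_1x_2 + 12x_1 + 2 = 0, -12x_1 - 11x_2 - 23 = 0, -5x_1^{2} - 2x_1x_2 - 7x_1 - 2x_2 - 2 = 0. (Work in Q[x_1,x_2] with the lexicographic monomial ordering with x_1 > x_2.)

Compute a lex Gröbner basis by Buchberger's algorithm.
f_1 = 10x_1x_2 + 12x_1 + 2, LT = x_1x_2.
f_2 = -12x_1 - 11x_2 - 23, LT = x_1.
f_3 = -5x_1^{2} - 2x_1x_2 - 7x_1 - 2x_2 - 2, LT = x_1^{2}.

S(f_1,f_2): lcm = x_1x_2. S = \tfrac{6}{5}x_1 - \tfrac{11}{12}x_2^{2} - \tfrac{23}{12}x_2 + \tfrac{1}{5}.
  leading term x_1: subtract (-\tfrac{1}{10})·f_2 from \tfrac{6}{5}x_1 - \tfrac{11}{12}x_2^{2} - \tfrac{23}{12}x_2 + \tfrac{1}{5} → -\tfrac{11}{12}x_2^{2} - \tfrac{181}{60}x_2 - \tfrac{21}{10}
  leading term x_2^{2}: no divisor's leading term divides it; move -\tfrac{11}{12}x_2^{2} to the remainder.
  leading term x_2: no divisor's leading term divides it; move -\tfrac{181}{60}x_2 to the remainder.
  leading term 1: no divisor's leading term divides it; move -\tfrac{21}{10} to the remainder.
  remainder -\tfrac{11}{12}x_2^{2} - \tfrac{181}{60}x_2 - \tfrac{21}{10} ≠ 0; add h_4 = -\tfrac{11}{12}x_2^{2} - \tfrac{181}{60}x_2 - \tfrac{21}{10} to the basis.

S(f_1,f_3): lcm = x_1^{2}x_2. S = \tfrac{6}{5}x_1^{2} - \tfrac{2}{5}x_1x_2^{2} - \tfrac{7}{5}x_1x_2 + \tfrac{1}{5}x_1 - \tfrac{2}{5}x_2^{2} - \tfrac{2}{5}x_2.
  leading term x_1^{2}: subtract (-\tfrac{1}{10}x_1)·f_2 from \tfrac{6}{5}x_1^{2} - \tfrac{2}{5}x_1x_2^{2} - \tfrac{7}{5}x_1x_2 + \tfrac{1}{5}x_1 - \tfrac{2}{5}x_2^{2} - \tfrac{2}{5}x_2 → -\tfrac{2}{5}x_1x_2^{2} - \tfrac{5}{2}x_1x_2 - \tfrac{21}{10}x_1 - \tfrac{2}{5}x_2^{2} - \tfrac{2}{5}x_2
  leading term x_1x_2^{2}: subtract (-\tfrac{1}{25}x_2)·f_1 from -\tfrac{2}{5}x_1x_2^{2} - \tfrac{5}{2}x_1x_2 - \tfrac{21}{10}x_1 - \tfrac{2}{5}x_2^{2} - \tfrac{2}{5}x_2 → -\tfrac{101}{50}x_1x_2 - \tfrac{21}{10}x_1 - \tfrac{2}{5}x_2^{2} - \tfrac{8}{25}x_2
  leading term x_1x_2: subtract (-\tfrac{101}{500})·f_1 from -\tfrac{101}{50}x_1x_2 - \tfrac{21}{10}x_1 - \tfrac{2}{5}x_2^{2} - \tfrac{8}{25}x_2 → \tfrac{81}{250}x_1 - \tfrac{2}{5}x_2^{2} - \tfrac{8}{25}x_2 + \tfrac{101}{250}
  leading term x_1: subtract (-\tfrac{27}{1000})·f_2 from \tfrac{81}{250}x_1 - \tfrac{2}{5}x_2^{2} - \tfrac{8}{25}x_2 + \tfrac{101}{250} → -\tfrac{2}{5}x_2^{2} - \tfrac{617}{1000}x_2 - \tfrac{217}{1000}
  leading term x_2^{2}: subtract (\tfrac{24}{55})·h_4 from -\tfrac{2}{5}x_2^{2} - \tfrac{617}{1000}x_2 - \tfrac{217}{1000} → \tfrac{7693}{11000}x_2 + \tfrac{7693}{11000}
  leading term x_2: no divisor's leading term divides it; move \tfrac{7693}{11000}x_2 to the remainder.
  leading term 1: no divisor's leading term divides it; move \tfrac{7693}{11000} to the remainder.
  remainder \tfrac{7693}{11000}x_2 + \tfrac{7693}{11000} ≠ 0; add h_5 = \tfrac{7693}{11000}x_2 + \tfrac{7693}{11000} to the basis.

The other S-polynomials (S(f_2,f_3), S(f_1,h_4), S(f_2,h_4), S(f_3,h_4), S(f_1,h_5), S(f_2,h_5), S(f_3,h_5), S(h_4,h_5)) all reduce to 0 modulo the current basis, so we have a Gröbner basis.
Inter-reduce: drop elements whose leading term is divisible by another's, tail-reduce, and make monic.
Reduced Gröbner basis: {x_1 + 1, x_2 + 1}.

A lex Gröbner basis eliminates variables successively. Here x_2 + 1 depends only on x_2, with roots {-1}; lifting each root through the earlier basis elements recovers the full solutions.
  x_2 = -1: the earlier basis element becomes x_1 + 1 = 0, giving x_1 = -1 — point (-1, -1).
Check: every point annihilates each of the original generators.

{(-1, -1)}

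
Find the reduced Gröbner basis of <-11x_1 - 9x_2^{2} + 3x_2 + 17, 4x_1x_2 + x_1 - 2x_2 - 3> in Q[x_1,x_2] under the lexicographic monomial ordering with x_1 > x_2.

The reduced Gröbner basis is the canonical form of the ideal for this ordering.

f_1 = -11x_1 - 9x_2^{2} + 3x_2 + 17, LT = x_1.
f_2 = 4x_1x_2 + x_1 - 2x_2 - 3, LT = x_1x_2.

S(f_1,f_2): lcm = x_1x_2. S = -\tfrac{1}{4}x_1 + \tfrac{9}{11}x_2^{3} - \tfrac{3}{11}x_2^{2} - \tfrac{23}{22}x_2 + \tfrac{3}{4}.
  leading term x_1: subtract (\tfrac{1}{44})·f_1 from -\tfrac{1}{4}x_1 + \tfrac{9}{11}x_2^{3} - \tfrac{3}{11}x_2^{2} - \tfrac{23}{22}x_2 + \tfrac{3}{4} → \tfrac{9}{11}x_2^{3} - \tfrac{3}{44}x_2^{2} - \tfrac{49}{44}x_2 + \tfrac{4}{11}
  leading term x_2^{3}: no divisor's leading term divides it; move \tfrac{9}{11}x_2^{3} to the remainder.
  leading term x_2^{2}: no divisor's leading term divides it; move -\tfrac{3}{44}x_2^{2} to the remainder.
  leading term x_2: no divisor's leading term divides it; move -\tfrac{49}{44}x_2 to the remainder.
  leading term 1: no divisor's leading term divides it; move \tfrac{4}{11} to the remainder.
  remainder \tfrac{9}{11}x_2^{3} - \tfrac{3}{44}x_2^{2} - \tfrac{49}{44}x_2 + \tfrac{4}{11} ≠ 0; add g_3 = \tfrac{9}{11}x_2^{3} - \tfrac{3}{44}x_2^{2} - \tfrac{49}{44}x_2 + \tfrac{4}{11} to the basis.

S(f_1,g_3): leading monomials are coprime, so the S-polynomial reduces to 0 (Buchberger's first criterion).
S(f_2,g_3): lcm = x_1x_2^{3}. S = \tfrac{1}{3}x_1x_2^{2} + \tfrac{49}{36}x_1x_2 - \tfrac{4}{9}x_1 - \tfrac{1}{2}x_2^{3} - \tfrac{3}{4}x_2^{2}.
  leading term x_1x_2^{2}: subtract (-\tfrac{1}{33}x_2^{2})·f_1 from \tfrac{1}{3}x_1x_2^{2} + \tfrac{49}{36}x_1x_2 - \tfrac{4}{9}x_1 - \tfrac{1}{2}x_2^{3} - \tfrac{3}{4}x_2^{2} → \tfrac{49}{36}x_1x_2 - \tfrac{4}{9}x_1 - \tfrac{3}{11}x_2^{4} - \tfrac{9}{22}x_2^{3} - \tfrac{31}{132}x_2^{2}
  leading term x_1x_2: subtract (-\tfrac{49}{396}x_2)·f_1 from \tfrac{49}{36}x_1x_2 - \tfrac{4}{9}x_1 - \tfrac{3}{11}x_2^{4} - \tfrac{9}{22}x_2^{3} - \tfrac{31}{132}x_2^{2} → -\tfrac{4}{9}x_1 - \tfrac{3}{11}x_2^{4} - \tfrac{67}{44}x_2^{3} + \tfrac{3}{22}x_2^{2} + \tfrac{833}{396}x_2
  leading term x_1: subtract (\tfrac{4}{99})·f_1 from -\tfrac{4}{9}x_1 - \tfrac{3}{11}x_2^{4} - \tfrac{67}{44}x_2^{3} + \tfrac{3}{22}x_2^{2} + \tfrac{833}{396}x_2 → -\tfrac{3}{11}x_2^{4} - \tfrac{67}{44}x_2^{3} + \tfrac{1}{2}x_2^{2} + \tfrac{785}{396}x_2 - \tfrac{68}{99}
  leading term x_2^{4}: subtract (-\tfrac{1}{3}x_2)·g_3 from -\tfrac{3}{11}x_2^{4} - \tfrac{67}{44}x_2^{3} + \tfrac{1}{2}x_2^{2} + \tfrac{785}{396}x_2 - \tfrac{68}{99} → -\tfrac{17}{11}x_2^{3} + \tfrac{17}{132}x_2^{2} + \tfrac{833}{396}x_2 - \tfrac{68}{99}
  leading term x_2^{3}: subtract (-\tfrac{17}{9})·g_3 from -\tfrac{17}{11}x_2^{3} + \tfrac{17}{132}x_2^{2} + \tfrac{833}{396}x_2 - \tfrac{68}{99} → 0
  remainder 0.

Every S-polynomial of the final basis reduces to 0, so we have a Gröbner basis.
Inter-reduce: drop elements whose leading term is divisible by another's, tail-reduce, and make monic.

G = {x_1 + \tfrac{9}{11}x_2^{2} - \tfrac{3}{11}x_2 - \tfrac{17}{11}, x_2^{3} - \tfrac{1}{12}x_2^{2} - \tfrac{49}{36}x_2 + \tfrac{4}{9}}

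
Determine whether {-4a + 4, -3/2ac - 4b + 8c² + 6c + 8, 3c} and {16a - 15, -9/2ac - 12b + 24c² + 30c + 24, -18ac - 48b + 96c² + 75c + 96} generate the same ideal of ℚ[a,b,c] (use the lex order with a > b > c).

No, the ideals differ.

Two ideals are equal iff their reduced Gröbner bases coincide (the reduced basis is unique for a fixed ordering).
Buchberger on the first generating set:
f_1 = -4a + 4, LT = a.
f_2 = -3/2ac - 4b + 8c² + 6c + 8, LT = ac.
f_3 = 3c, LT = c.

S(f_1,f_2): lcm = ac. S = -8/3b + 16/3c² + 3c + 16/3.
  reduce S modulo (f_1, f_2, f_3):
  remainder -8/3b + 16/3 ≠ 0; add g_4 = -8/3b + 16/3 to the basis.

The other S-polynomials (S(f_1,f_3), S(f_2,f_3), S(f_1,g_4), S(f_2,g_4), S(f_3,g_4)) all reduce to 0 modulo the current basis, so we have a Gröbner basis.
Inter-reduce: drop elements whose leading term is divisible by another's, tail-reduce, and make monic.
Reduced Gröbner basis: {a - 1, b - 2, c}.

Buchberger on the second generating set:
h_1 = 16a - 15, LT = a.
h_2 = -9/2ac - 12b + 24c² + 30c + 24, LT = ac.
h_3 = -18ac - 48b + 96c² + 75c + 96, LT = ac.

S(h_1,h_2): lcm = ac. S = -8/3b + 16/3c² + 275/48c + 16/3.
  reduce S modulo (h_1, h_2, h_3):
  remainder -8/3b + 16/3c² + 275/48c + 16/3 ≠ 0; add k_4 = -8/3b + 16/3c² + 275/48c + 16/3 to the basis.

S(h_1,h_3): lcm = ac. S = -8/3b + 16/3c² + 155/48c + 16/3.
  reduce S modulo (h_1, h_2, h_3, k_4):
  remainder -5/2c ≠ 0; add k_5 = -5/2c to the basis.

The other S-polynomials (S(h_2,h_3), S(h_1,k_4), S(h_2,k_4), S(h_3,k_4), S(h_1,k_5), S(h_2,k_5), S(h_3,k_5), S(k_4,k_5)) all reduce to 0 modulo the current basis, so we have a Gröbner basis.
Inter-reduce: drop elements whose leading term is divisible by another's, tail-reduce, and make monic.
Reduced Gröbner basis: {a - 15/16, b - 2, c}.

These differ, so the ideals are not equal.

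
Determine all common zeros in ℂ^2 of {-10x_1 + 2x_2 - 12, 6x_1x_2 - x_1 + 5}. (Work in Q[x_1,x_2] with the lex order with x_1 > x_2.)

{(-1, 1), (-1/6, 31/6)}

Compute a lex Gröbner basis by Buchberger's algorithm.
f_1 = -10x_1 + 2x_2 - 12, LT = x_1.
f_2 = 6x_1x_2 - x_1 + 5, LT = x_1x_2.

S(f_1,f_2): lcm = x_1x_2. S = 1/6x_1 - 1/5x_2^2 + 6/5x_2 - 5/6.
  leading term x_1: subtract (-1/60)·f_1 from 1/6x_1 - 1/5x_2^2 + 6/5x_2 - 5/6 → -1/5x_2^2 + 37/30x_2 - 31/30
  leading term x_2^2: no divisor's leading term divides it; move -1/5x_2^2 to the remainder.
  leading term x_2: no divisor's leading term divides it; move 37/30x_2 to the remainder.
  leading term 1: no divisor's leading term divides it; move -31/30 to the remainder.
  remainder -1/5x_2^2 + 37/30x_2 - 31/30 ≠ 0; add h_3 = -1/5x_2^2 + 37/30x_2 - 31/30 to the basis.

S(f_1,h_3): leading monomials are coprime, so the S-polynomial reduces to 0 (Buchberger's first criterion).
S(f_2,h_3): lcm = x_1x_2^2. S = 6x_1x_2 - 31/6x_1 + 5/6x_2.
  leading term x_1x_2: subtract (-3/5x_2)·f_1 from 6x_1x_2 - 31/6x_1 + 5/6x_2 → -31/6x_1 + 6/5x_2^2 - 191/30x_2
  leading term x_1: subtract (31/60)·f_1 from -31/6x_1 + 6/5x_2^2 - 191/30x_2 → 6/5x_2^2 - 37/5x_2 + 31/5
  leading term x_2^2: subtract (-6)·h_3 from 6/5x_2^2 - 37/5x_2 + 31/5 → 0
  remainder 0.

Every S-polynomial of the final basis reduces to 0, so we have a Gröbner basis.
Inter-reduce: drop elements whose leading term is divisible by another's, tail-reduce, and make monic.
Reduced Gröbner basis: {x_1 - 1/5x_2 + 6/5, x_2^2 - 37/6x_2 + 31/6}.

From the last basis element, x_2^2 - 37/6x_2 + 31/6 = 0, so x_2 takes values in {1, 31/6}. Each choice, substituted upward through the basis, yields the corresponding point(s) of the solution set.
  x_2 = 1: the earlier basis element becomes x_1 + 1 = 0, giving x_1 = -1 — point (-1, 1).
  x_2 = 31/6: the earlier basis element becomes x_1 + 1/6 = 0, giving x_1 = -1/6 — point (-1/6, 31/6).
Check: every point annihilates each of the original generators.
Zero-dimensionality of the ideal guarantees finitely many solutions over ℂ.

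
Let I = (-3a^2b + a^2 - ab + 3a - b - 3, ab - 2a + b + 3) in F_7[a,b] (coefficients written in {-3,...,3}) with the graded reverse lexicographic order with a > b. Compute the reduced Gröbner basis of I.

G = {a^2 + a + 2b - 1, ab - 2a + b + 3, b^2 + a + b + 1}

The reduced Gröbner basis is the canonical form of the ideal for this ordering.

f_1 = -3a^2b + a^2 - ab + 3a - b - 3, LT = a^2b.
f_2 = ab - 2a + b + 3, LT = ab.

S(f_1,f_2): lcm = a^2b. S = -3a^2 - 3ab + 3a - 2b + 1.
  leading term a^2: no divisor's leading term divides it; move -3a^2 to the remainder.
  leading term ab: subtract (-3)·f_2 from -3ab + 3a - 2b + 1 → -3a + b + 3
  leading term a: no divisor's leading term divides it; move -3a to the remainder.
  leading term b: no divisor's leading term divides it; move b to the remainder.
  leading term 1: no divisor's leading term divides it; move 3 to the remainder.
  remainder -3a^2 - 3a + b + 3 ≠ 0; add g_3 = -3a^2 - 3a + b + 3 to the basis.

S(f_1,g_3): lcm = a^2b. S = 2a^2 - 3ab - 2b^2 - a - b + 1.
  leading term a^2: subtract (-3)·g_3 from 2a^2 - 3ab - 2b^2 - a - b + 1 → -3ab - 2b^2 - 3a + 2b + 3
  leading term ab: subtract (-3)·f_2 from -3ab - 2b^2 - 3a + 2b + 3 → -2b^2 - 2a - 2b - 2
  leading term b^2: no divisor's leading term divides it; move -2b^2 to the remainder.
  leading term a: no divisor's leading term divides it; move -2a to the remainder.
  leading term b: no divisor's leading term divides it; move -2b to the remainder.
  leading term 1: no divisor's leading term divides it; move -2 to the remainder.
  remainder -2b^2 - 2a - 2b - 2 ≠ 0; add g_4 = -2b^2 - 2a - 2b - 2 to the basis.

The other S-polynomials (S(f_2,g_3), S(f_1,g_4), S(f_2,g_4), S(g_3,g_4)) all reduce to 0 modulo the current basis, so we have a Gröbner basis.
Inter-reduce: drop elements whose leading term is divisible by another's, tail-reduce, and make monic.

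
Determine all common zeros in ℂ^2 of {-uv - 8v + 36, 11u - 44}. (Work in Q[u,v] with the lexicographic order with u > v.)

{(4, 3)}

Compute a lex Gröbner basis by Buchberger's algorithm.
f_1 = -uv - 8v + 36, LT = uv.
f_2 = 11u - 44, LT = u.

S(f_1,f_2): lcm = uv. S = 12v - 36.
  leading term v: no divisor's leading term divides it; move 12v to the remainder.
  leading term 1: no divisor's leading term divides it; move -36 to the remainder.
  remainder 12v - 36 ≠ 0; add h_3 = 12v - 36 to the basis.

The other S-polynomials (S(f_1,h_3), S(f_2,h_3)) all reduce to 0 modulo the current basis, so we have a Gröbner basis.
Inter-reduce: drop elements whose leading term is divisible by another's, tail-reduce, and make monic.
Reduced Gröbner basis: {u - 4, v - 3}.

The lex basis is triangular: the last element involves only v. Solving v - 3 = 0 gives v ∈ {3}; substituting each value into the earlier elements determines the remaining variables.
  v = 3: the earlier basis element becomes u - 4 = 0, giving u = 4 — point (4, 3).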